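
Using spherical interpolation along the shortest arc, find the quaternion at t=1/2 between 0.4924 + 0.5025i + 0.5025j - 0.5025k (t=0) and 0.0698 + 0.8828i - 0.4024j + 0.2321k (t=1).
0.3692 + 0.9098i + 0.0657j - 0.1776k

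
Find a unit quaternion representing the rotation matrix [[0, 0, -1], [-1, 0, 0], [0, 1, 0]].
-0.5 - 0.5i + 0.5j + 0.5k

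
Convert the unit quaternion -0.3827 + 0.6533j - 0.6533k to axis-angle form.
axis = (0, √2/2, -√2/2), θ = 5π/4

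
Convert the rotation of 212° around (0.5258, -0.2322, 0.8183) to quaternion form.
-0.2756 + 0.5054i - 0.2232j + 0.7866k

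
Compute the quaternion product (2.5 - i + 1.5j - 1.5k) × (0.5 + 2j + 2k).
1.25 + 5.5i + 7.75j + 2.25k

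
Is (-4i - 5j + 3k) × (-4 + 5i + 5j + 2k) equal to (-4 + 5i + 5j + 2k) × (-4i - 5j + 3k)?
No: pq = 39 - 9i + 43j - 7k ≠ 39 + 41i - 3j - 17k = qp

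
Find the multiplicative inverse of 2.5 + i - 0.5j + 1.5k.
0.2564 - 0.1026i + 0.0513j - 0.1538k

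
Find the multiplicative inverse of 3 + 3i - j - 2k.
0.1304 - 0.1304i + 0.0435j + 0.087k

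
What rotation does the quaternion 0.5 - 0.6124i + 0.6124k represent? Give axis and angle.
axis = (-√2/2, 0, √2/2), θ = 2π/3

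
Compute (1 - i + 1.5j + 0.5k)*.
1 + i - 1.5j - 0.5k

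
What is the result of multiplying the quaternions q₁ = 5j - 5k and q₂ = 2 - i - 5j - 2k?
15 - 35i + 15j - 5k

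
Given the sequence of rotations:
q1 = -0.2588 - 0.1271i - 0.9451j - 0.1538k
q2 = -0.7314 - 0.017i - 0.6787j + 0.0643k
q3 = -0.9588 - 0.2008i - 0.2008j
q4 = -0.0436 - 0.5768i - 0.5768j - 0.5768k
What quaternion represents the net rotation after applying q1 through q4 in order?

q2 · q1 = -0.4444 + 0.2625i + 0.8561j + 0.0257k
q3 · q2 · q1 = 0.6507 - 0.1676i - 0.7264j - 0.1438k
q4 · q3 · q2 · q1 = -0.627 - 0.7041i - 0.3299j - 0.0467k
-0.627 - 0.7041i - 0.3299j - 0.0467k


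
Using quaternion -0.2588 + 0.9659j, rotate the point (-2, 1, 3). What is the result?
(0.232, 1, -3.598)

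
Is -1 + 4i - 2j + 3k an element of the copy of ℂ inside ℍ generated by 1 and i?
No. The quaternion -1 + 4i - 2j + 3k has j-coefficient y = -2 and k-coefficient z = 3, not both zero, so it does not lie in the complex subalgebra spanned by 1 and i.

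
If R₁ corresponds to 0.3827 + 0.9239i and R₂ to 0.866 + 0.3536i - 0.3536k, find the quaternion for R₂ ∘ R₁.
0.0047 + 0.9354i - 0.3267j - 0.1353k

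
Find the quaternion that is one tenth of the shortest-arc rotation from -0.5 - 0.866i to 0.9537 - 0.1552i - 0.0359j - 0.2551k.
-0.5977 - 0.801i + 0.0047j + 0.0331k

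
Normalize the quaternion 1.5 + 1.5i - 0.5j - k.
0.6255 + 0.6255i - 0.2085j - 0.417k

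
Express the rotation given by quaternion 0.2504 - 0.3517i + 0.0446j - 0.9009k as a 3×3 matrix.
[[-0.6272, 0.4198, 0.656], [-0.4825, -0.8706, 0.0958], [0.6114, -0.2565, 0.7486]]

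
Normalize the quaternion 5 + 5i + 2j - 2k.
0.6565 + 0.6565i + 0.2626j - 0.2626k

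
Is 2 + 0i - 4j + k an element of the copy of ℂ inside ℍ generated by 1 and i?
No. The quaternion 2 - 4j + k has j-coefficient y = -4 and k-coefficient z = 1, not both zero, so it does not lie in the complex subalgebra spanned by 1 and i.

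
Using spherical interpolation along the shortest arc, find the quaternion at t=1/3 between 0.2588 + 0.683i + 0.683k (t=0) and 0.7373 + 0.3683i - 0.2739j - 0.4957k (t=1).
0.564 + 0.7434i - 0.1293j + 0.3354k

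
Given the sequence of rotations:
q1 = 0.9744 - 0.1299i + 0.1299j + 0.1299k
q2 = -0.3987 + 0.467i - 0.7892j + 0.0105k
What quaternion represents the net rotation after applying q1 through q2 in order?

q2 · q1 = -0.2267 + 0.403i - 0.8828j - 0.0834k
-0.2267 + 0.403i - 0.8828j - 0.0834k


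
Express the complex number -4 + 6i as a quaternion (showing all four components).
-4 + 6i + 0j + 0k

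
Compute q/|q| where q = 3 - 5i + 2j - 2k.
0.4629 - 0.7715i + 0.3086j - 0.3086k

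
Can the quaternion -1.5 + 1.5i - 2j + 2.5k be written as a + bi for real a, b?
No. The quaternion -1.5 + 1.5i - 2j + 2.5k has j-coefficient y = -2 and k-coefficient z = 2.5, not both zero, so it does not lie in the complex subalgebra spanned by 1 and i.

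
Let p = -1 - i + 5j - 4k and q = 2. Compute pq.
-2 - 2i + 10j - 8k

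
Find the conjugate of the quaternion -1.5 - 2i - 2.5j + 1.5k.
-1.5 + 2i + 2.5j - 1.5k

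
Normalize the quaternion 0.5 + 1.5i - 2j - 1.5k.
0.169 + 0.5071i - 0.6761j - 0.5071k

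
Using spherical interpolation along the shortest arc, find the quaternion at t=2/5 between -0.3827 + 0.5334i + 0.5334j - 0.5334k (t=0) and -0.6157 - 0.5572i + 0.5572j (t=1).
-0.6044 + 0.1022i + 0.685j - 0.3936k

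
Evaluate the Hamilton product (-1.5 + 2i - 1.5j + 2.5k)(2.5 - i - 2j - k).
-2.25 + 13i - 1.25j + 2.25k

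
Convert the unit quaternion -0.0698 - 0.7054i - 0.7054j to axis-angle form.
axis = (-√2/2, -√2/2, 0), θ = 188°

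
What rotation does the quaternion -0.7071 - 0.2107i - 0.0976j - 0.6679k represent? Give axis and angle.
axis = (-0.298, -0.138, -0.9445), θ = 3π/2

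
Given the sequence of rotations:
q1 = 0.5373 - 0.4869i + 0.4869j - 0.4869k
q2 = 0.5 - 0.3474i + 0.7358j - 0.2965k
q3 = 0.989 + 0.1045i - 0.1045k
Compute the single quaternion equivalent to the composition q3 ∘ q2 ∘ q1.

q2 · q1 = -0.4031 - 0.644i + 0.614j - 0.2136k
q3 · q2 · q1 = -0.3537 - 0.6149i + 0.6969j - 0.105k
-0.3537 - 0.6149i + 0.6969j - 0.105k


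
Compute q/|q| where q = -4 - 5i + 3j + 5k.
-0.4619 - 0.5774i + 0.3464j + 0.5774k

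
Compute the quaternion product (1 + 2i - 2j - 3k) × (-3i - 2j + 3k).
11 - 15i + j - 7k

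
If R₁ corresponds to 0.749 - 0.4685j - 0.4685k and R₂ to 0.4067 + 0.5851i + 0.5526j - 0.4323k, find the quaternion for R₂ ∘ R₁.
0.361 - 0.0232i + 0.4975j - 0.7885k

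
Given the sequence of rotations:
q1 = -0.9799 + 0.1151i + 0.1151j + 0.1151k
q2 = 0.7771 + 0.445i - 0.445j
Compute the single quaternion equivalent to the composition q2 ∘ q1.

q2 · q1 = -0.7615 - 0.3978i + 0.4743j + 0.1919k
-0.7615 - 0.3978i + 0.4743j + 0.1919k


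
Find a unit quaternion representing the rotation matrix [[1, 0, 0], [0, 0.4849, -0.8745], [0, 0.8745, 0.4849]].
0.8617 + 0.5075i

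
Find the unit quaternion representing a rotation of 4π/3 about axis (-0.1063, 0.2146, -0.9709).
-0.5 - 0.0921i + 0.1858j - 0.8408k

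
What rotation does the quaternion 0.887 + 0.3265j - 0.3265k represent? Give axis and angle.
axis = (0, √2/2, -√2/2), θ = 55°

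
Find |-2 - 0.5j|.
2.062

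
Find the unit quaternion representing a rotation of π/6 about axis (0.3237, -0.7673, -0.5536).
0.9659 + 0.0838i - 0.1986j - 0.1433k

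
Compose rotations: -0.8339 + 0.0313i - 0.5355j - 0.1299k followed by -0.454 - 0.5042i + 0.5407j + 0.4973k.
0.7485 + 0.6023i - 0.2577j - 0.1026k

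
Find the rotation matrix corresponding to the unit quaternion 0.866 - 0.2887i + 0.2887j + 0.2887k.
[[0.6666, -0.6667, 0.3333], [0.3333, 0.6666, 0.6667], [-0.6667, -0.3333, 0.6666]]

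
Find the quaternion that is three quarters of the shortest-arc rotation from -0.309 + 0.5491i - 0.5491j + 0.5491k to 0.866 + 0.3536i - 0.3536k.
-0.8463 - 0.1218i - 0.182j + 0.4857k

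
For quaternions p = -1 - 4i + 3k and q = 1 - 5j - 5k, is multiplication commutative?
No: pq = 14 + 11i - 15j + 28k ≠ 14 - 19i + 25j - 12k = qp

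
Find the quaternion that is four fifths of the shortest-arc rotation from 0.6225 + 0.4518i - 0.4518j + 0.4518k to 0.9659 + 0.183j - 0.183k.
0.9915 + 0.1115i + 0.0473j - 0.0473k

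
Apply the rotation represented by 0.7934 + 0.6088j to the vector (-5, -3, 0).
(-1.294, -3, 4.83)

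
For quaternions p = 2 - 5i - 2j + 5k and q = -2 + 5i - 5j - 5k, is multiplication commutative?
No: pq = 36 + 55i - 6j + 15k ≠ 36 - 15i - 6j - 55k = qp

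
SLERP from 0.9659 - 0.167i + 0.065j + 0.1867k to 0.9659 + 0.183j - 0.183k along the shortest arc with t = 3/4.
0.9826 - 0.043i + 0.1558j - 0.0911k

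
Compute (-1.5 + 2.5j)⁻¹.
-0.1765 - 0.2941j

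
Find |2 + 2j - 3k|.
√17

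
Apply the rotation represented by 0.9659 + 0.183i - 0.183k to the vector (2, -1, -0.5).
(1.546, -1.396, -0.954)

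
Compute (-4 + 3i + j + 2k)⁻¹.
-0.1333 - 0.1i - 0.0333j - 0.0667k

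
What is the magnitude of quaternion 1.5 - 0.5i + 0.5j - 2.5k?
3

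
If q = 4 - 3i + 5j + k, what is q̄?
4 + 3i - 5j - k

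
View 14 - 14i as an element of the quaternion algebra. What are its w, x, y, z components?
14 - 14i + 0j + 0k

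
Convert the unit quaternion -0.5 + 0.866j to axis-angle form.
axis = (0, 1, 0), θ = 4π/3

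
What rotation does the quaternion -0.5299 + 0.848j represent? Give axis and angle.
axis = (0, 1, 0), θ = 244°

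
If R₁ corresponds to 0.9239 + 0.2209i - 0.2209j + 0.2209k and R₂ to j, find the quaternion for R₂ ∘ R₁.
0.2209 + 0.2209i + 0.9239j - 0.2209k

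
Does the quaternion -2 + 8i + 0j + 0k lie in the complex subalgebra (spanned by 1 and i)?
Yes. The quaternion -2 + 8i has j- and k-coefficients y = z = 0, so it lies in the complex subalgebra spanned by 1 and i.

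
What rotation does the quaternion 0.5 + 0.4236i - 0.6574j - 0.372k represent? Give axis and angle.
axis = (0.4891, -0.7591, -0.4295), θ = 2π/3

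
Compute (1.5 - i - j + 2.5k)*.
1.5 + i + j - 2.5k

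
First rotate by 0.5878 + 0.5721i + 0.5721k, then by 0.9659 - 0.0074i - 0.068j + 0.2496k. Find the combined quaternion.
0.4292 + 0.5093i + 0.1071j + 0.7382k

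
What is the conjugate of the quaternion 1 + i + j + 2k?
1 - i - j - 2k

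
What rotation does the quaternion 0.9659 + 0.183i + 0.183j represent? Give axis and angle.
axis = (√2/2, √2/2, 0), θ = π/6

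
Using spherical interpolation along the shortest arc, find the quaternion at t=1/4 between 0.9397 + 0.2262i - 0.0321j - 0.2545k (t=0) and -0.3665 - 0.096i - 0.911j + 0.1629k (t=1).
0.9024 + 0.2197i + 0.2599j - 0.2644k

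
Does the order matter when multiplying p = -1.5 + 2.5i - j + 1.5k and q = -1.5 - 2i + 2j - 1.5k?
Yes: pq = 11.5 - 2.25i - 0.75j + 3k ≠ 11.5 + 0.75i - 2.25j - 3k = qp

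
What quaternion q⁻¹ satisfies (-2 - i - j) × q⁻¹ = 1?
-0.3333 + 0.1667i + 0.1667j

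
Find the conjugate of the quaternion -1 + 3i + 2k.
-1 - 3i - 2k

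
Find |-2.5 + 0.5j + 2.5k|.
3.571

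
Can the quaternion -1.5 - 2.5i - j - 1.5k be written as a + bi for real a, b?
No. The quaternion -1.5 - 2.5i - j - 1.5k has j-coefficient y = -1 and k-coefficient z = -1.5, not both zero, so it does not lie in the complex subalgebra spanned by 1 and i.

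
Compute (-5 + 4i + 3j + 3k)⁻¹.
-0.0847 - 0.0678i - 0.0508j - 0.0508k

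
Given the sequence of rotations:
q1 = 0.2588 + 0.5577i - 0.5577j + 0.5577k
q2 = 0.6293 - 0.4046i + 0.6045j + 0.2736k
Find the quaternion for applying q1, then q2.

q2 · q1 = 0.5731 + 0.736i + 0.1837j + 0.3103k
0.5731 + 0.736i + 0.1837j + 0.3103k


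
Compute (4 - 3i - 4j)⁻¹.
0.0976 + 0.0732i + 0.0976j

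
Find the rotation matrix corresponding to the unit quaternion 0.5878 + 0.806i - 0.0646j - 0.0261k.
[[0.9903, -0.0735, -0.118], [-0.1348, -0.3006, -0.9442], [0.0339, 0.9509, -0.3076]]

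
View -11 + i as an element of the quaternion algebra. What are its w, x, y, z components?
-11 + i + 0j + 0k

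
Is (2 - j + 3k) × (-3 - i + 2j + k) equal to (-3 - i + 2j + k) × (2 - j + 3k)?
No: pq = -7 - 9i + 4j - 8k ≠ -7 + 5i + 10j - 6k = qp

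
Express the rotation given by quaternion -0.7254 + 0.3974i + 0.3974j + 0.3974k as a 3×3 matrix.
[[0.3683, 0.8924, -0.2607], [-0.2607, 0.3683, 0.8924], [0.8924, -0.2607, 0.3683]]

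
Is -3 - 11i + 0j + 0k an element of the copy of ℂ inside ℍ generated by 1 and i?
Yes. The quaternion -3 - 11i has j- and k-coefficients y = z = 0, so it lies in the complex subalgebra spanned by 1 and i.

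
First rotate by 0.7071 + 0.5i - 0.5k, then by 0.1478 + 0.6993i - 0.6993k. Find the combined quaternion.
-0.5948 + 0.5684i - 0.5684k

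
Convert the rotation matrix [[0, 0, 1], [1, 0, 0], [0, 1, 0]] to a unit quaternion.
0.5 + 0.5i + 0.5j + 0.5k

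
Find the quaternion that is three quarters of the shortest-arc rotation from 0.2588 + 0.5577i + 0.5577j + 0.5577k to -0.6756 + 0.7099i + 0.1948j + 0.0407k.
-0.4866 + 0.7756i + 0.3417j + 0.2119k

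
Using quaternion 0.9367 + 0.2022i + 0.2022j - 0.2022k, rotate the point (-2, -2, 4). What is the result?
(-1.406, -2.921, 3.673)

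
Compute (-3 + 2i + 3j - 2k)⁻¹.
-0.1154 - 0.0769i - 0.1154j + 0.0769k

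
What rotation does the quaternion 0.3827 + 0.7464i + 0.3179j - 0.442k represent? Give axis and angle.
axis = (0.8079, 0.3441, -0.4784), θ = 3π/4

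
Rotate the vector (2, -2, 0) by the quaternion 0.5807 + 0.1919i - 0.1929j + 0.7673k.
(1.427, 2.137, 1.183)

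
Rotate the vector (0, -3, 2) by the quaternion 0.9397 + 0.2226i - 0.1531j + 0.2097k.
(0.998, -3.404, 0.646)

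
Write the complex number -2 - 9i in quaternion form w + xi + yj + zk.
-2 - 9i + 0j + 0k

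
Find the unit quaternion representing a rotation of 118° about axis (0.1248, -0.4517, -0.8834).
0.515 + 0.107i - 0.3872j - 0.7572k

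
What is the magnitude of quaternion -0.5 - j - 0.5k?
1.225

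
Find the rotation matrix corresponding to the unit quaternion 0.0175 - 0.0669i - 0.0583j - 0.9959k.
[[-0.9904, 0.0427, 0.1312], [-0.0271, -0.9926, 0.1185], [0.1353, 0.1138, 0.9843]]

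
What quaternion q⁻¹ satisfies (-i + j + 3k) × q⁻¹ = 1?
0.0909i - 0.0909j - 0.2727k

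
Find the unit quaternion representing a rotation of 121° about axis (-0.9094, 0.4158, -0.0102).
0.4924 - 0.7915i + 0.3619j - 0.0089k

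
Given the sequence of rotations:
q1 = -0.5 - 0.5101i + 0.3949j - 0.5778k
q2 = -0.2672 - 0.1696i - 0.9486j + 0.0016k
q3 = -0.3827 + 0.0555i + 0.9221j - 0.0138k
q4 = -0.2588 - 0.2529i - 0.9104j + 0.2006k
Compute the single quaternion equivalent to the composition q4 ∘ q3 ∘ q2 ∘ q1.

q2 · q1 = 0.4226 + 0.7686i + 0.27j - 0.3973k
q3 · q2 · q1 = -0.4588 - 0.6333i + 0.2978j - 0.5475k
q4 · q3 · q2 · q1 = 0.3395 + 0.7186i + 0.0751j - 0.6022k
0.3395 + 0.7186i + 0.0751j - 0.6022k


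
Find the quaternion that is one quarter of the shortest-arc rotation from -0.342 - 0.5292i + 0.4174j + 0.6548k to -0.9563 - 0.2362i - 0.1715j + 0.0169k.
-0.5849 - 0.5159i + 0.2949j + 0.5521k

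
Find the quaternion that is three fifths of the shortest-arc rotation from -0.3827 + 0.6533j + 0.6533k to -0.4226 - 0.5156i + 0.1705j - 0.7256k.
0.1124 + 0.3852i + 0.2197j + 0.8892k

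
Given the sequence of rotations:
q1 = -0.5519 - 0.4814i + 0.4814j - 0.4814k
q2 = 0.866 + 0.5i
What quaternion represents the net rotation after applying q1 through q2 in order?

q2 · q1 = -0.2372 - 0.6928i + 0.6576j - 0.1762k
-0.2372 - 0.6928i + 0.6576j - 0.1762k


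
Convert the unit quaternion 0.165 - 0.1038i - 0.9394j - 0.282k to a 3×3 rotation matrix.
[[-0.924, 0.2881, -0.2515], [0.102, 0.8194, 0.5641], [0.3685, 0.4956, -0.7865]]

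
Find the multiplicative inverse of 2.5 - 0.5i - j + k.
0.2941 + 0.0588i + 0.1176j - 0.1176k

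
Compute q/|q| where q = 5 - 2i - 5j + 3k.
0.6299 - 0.252i - 0.6299j + 0.378k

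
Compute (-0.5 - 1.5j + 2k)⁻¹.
-0.0769 + 0.2308j - 0.3077k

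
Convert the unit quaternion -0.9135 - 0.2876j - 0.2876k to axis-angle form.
axis = (0, -√2/2, -√2/2), θ = 312°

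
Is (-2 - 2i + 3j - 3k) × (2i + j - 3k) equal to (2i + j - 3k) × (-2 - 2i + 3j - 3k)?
No: pq = -8 - 10i - 14j - 2k ≠ -8 + 2i + 10j + 14k = qp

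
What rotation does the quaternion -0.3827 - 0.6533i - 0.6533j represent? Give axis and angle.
axis = (-√2/2, -√2/2, 0), θ = 5π/4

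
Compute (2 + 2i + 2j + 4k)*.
2 - 2i - 2j - 4k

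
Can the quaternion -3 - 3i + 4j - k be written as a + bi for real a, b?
No. The quaternion -3 - 3i + 4j - k has j-coefficient y = 4 and k-coefficient z = -1, not both zero, so it does not lie in the complex subalgebra spanned by 1 and i.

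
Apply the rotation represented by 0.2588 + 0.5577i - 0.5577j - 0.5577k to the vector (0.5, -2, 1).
(-0.366, 0.366, -2.232)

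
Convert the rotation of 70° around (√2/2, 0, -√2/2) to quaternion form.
0.8192 + 0.4056i - 0.4056k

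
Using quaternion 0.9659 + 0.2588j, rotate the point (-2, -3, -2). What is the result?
(-2.732, -3, -0.732)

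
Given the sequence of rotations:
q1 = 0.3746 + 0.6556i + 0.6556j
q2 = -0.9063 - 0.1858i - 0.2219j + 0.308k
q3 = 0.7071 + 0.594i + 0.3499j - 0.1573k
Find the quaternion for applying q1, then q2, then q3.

q2 · q1 = -0.0722 - 0.8657i - 0.4754j + 0.139k
q3 · q2 · q1 = 0.6514 - 0.6812i - 0.3078j + 0.1302k
0.6514 - 0.6812i - 0.3078j + 0.1302k


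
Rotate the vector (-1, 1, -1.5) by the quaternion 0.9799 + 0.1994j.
(-1.507, 1, -0.99)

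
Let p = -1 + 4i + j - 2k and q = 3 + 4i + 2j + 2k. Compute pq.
-17 + 14i - 15j - 4k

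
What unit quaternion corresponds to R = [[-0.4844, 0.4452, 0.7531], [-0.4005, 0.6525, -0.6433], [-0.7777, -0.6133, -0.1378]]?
0.5075 + 0.0148i + 0.7541j - 0.4166k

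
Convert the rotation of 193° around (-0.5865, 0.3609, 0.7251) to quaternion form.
-0.1132 - 0.5827i + 0.3586j + 0.7204k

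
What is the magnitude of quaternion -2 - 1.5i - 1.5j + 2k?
3.536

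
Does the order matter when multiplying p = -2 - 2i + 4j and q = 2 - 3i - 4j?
Yes: pq = 6 + 2i + 16j + 20k ≠ 6 + 2i + 16j - 20k = qp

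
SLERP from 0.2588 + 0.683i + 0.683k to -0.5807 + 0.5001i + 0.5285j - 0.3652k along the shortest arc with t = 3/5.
0.6058 - 0.0056i - 0.4172j + 0.6774k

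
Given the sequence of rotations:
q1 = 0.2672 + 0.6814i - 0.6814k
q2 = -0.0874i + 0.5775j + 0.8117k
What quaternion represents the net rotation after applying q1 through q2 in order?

q2 · q1 = 0.6126 - 0.4169i + 0.6478j - 0.1766k
0.6126 - 0.4169i + 0.6478j - 0.1766k


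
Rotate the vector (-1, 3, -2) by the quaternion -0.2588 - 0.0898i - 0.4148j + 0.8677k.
(2.303, 0.341, -2.929)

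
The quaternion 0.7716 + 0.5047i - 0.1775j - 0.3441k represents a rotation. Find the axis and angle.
axis = (0.7934, -0.279, -0.5409), θ = 79°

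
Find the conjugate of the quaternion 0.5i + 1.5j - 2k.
-0.5i - 1.5j + 2k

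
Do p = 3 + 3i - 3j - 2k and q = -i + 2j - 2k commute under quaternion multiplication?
No: pq = 5 + 7i + 14j - 3k ≠ 5 - 13i - 2j - 9k = qp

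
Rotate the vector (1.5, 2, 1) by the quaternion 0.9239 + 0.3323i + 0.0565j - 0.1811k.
(2.12, 0.347, 1.623)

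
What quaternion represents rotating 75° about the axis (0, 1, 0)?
0.7934 + 0.6088j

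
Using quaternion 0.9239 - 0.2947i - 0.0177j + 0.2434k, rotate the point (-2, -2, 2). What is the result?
(-1.235, -1.264, 2.979)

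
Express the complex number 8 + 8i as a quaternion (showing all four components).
8 + 8i + 0j + 0k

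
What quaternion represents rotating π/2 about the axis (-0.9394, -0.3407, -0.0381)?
0.7071 - 0.6643i - 0.2409j - 0.0269k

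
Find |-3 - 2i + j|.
√14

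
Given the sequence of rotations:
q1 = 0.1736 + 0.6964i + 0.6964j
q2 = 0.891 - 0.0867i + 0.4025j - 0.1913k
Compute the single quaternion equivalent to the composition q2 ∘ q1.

q2 · q1 = -0.0652 + 0.7387i + 0.5571j - 0.3739k
-0.0652 + 0.7387i + 0.5571j - 0.3739k


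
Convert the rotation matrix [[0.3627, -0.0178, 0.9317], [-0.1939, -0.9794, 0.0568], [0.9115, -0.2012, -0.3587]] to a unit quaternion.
-0.0785 + 0.8217i - 0.0644j + 0.5608k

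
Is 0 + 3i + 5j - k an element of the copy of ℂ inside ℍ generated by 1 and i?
No. The quaternion 3i + 5j - k has j-coefficient y = 5 and k-coefficient z = -1, not both zero, so it does not lie in the complex subalgebra spanned by 1 and i.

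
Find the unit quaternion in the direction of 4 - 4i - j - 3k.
0.6172 - 0.6172i - 0.1543j - 0.4629k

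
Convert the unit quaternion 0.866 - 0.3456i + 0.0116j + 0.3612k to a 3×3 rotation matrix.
[[0.7388, -0.6336, -0.2296], [0.6176, 0.5002, 0.607], [-0.2698, -0.5902, 0.7609]]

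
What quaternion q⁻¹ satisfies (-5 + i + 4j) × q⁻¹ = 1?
-0.119 - 0.0238i - 0.0952j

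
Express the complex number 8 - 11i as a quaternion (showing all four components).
8 - 11i + 0j + 0k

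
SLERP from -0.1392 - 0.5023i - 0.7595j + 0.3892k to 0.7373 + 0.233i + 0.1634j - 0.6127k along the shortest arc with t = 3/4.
-0.6327 - 0.3325i - 0.3509j + 0.6049k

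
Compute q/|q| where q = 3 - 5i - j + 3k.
0.4523 - 0.7538i - 0.1508j + 0.4523k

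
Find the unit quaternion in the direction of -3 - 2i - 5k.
-0.4867 - 0.3244i - 0.8111k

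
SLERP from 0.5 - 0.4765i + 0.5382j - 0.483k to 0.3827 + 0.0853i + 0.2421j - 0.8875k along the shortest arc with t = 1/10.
0.5016 - 0.4281i + 0.5211j - 0.5419k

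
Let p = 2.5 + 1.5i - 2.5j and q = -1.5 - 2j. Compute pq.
-8.75 - 2.25i - 1.25j - 3k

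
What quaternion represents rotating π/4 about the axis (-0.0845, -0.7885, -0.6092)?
0.9239 - 0.0323i - 0.3017j - 0.2331k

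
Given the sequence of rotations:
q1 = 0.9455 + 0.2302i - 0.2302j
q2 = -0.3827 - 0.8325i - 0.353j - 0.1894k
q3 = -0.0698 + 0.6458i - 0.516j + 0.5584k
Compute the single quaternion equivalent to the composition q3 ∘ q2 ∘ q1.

q2 · q1 = -0.2515 - 0.9188i - 0.2893j + 0.0938k
q3 · q2 · q1 = 0.4093 + 0.0149i - 0.4237j - 0.8079k
0.4093 + 0.0149i - 0.4237j - 0.8079k


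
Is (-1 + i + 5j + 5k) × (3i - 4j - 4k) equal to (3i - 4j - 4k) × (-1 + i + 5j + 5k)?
No: pq = 37 - 3i + 23j - 15k ≠ 37 - 3i - 15j + 23k = qp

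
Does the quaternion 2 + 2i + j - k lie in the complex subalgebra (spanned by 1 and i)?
No. The quaternion 2 + 2i + j - k has j-coefficient y = 1 and k-coefficient z = -1, not both zero, so it does not lie in the complex subalgebra spanned by 1 and i.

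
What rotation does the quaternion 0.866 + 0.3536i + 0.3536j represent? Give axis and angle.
axis = (√2/2, √2/2, 0), θ = π/3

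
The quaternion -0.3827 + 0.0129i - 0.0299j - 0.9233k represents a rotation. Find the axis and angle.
axis = (0.014, -0.0324, -0.9994), θ = 5π/4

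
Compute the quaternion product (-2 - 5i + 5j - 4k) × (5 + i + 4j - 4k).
-41 - 31i - 7j - 37k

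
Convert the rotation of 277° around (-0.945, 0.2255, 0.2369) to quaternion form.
-0.749 - 0.6262i + 0.1494j + 0.157k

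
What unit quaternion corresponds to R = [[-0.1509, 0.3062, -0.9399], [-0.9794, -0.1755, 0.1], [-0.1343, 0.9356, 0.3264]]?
-0.5 - 0.4178i + 0.4028j + 0.6428k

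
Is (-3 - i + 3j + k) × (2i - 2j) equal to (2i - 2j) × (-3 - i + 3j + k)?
No: pq = 8 - 4i + 8j - 4k ≠ 8 - 8i + 4j + 4k = qp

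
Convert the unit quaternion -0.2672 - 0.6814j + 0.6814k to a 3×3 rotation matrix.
[[-0.8572, 0.3641, 0.3641], [-0.3641, 0.0714, -0.9286], [-0.3641, -0.9286, 0.0714]]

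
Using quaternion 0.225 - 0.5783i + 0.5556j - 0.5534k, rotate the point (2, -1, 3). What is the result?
(2.604, -2.566, 0.797)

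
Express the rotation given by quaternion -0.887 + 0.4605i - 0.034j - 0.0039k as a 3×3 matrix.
[[0.9977, -0.0382, 0.0567], [-0.0244, 0.5758, 0.8172], [-0.0639, -0.8167, 0.5736]]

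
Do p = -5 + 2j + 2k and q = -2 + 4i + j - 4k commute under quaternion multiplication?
No: pq = 16 - 30i - j + 8k ≠ 16 - 10i - 17j + 24k = qp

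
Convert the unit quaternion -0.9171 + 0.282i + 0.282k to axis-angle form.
axis = (√2/2, 0, √2/2), θ = 313°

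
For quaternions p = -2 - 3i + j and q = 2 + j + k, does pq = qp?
No: pq = -5 - 5i + 3j - 5k ≠ -5 - 7i - 3j + k = qp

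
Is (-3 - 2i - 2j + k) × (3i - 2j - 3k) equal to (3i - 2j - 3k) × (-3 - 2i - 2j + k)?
No: pq = 5 - i + 3j + 19k ≠ 5 - 17i + 9j - k = qp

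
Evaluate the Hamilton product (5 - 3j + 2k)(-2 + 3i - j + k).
-15 + 14i + 7j + 10k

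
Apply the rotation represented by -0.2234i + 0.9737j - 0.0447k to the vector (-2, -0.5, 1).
(2.038, 0.335, -0.992)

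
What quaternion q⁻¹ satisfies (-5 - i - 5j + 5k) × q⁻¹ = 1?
-0.0658 + 0.0132i + 0.0658j - 0.0658k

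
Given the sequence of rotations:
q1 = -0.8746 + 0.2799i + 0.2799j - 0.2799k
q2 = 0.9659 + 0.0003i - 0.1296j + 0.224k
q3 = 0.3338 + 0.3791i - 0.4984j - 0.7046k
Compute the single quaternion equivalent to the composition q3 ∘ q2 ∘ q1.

q2 · q1 = -0.7459 + 0.2437i + 0.4465j - 0.4299k
q3 · q2 · q1 = -0.4217 + 0.3274i + 0.5121j + 0.6728k
-0.4217 + 0.3274i + 0.5121j + 0.6728k


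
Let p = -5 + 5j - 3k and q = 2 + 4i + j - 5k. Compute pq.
-30 - 42i - 7j - k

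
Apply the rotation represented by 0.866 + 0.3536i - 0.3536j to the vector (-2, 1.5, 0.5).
(-2.181, 1.319, -0.056)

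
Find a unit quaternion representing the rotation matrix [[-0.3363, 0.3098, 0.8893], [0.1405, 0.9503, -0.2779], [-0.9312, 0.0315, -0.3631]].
0.5592 + 0.1383i + 0.8139j - 0.0757k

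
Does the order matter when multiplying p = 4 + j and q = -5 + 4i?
Yes: pq = -20 + 16i - 5j - 4k ≠ -20 + 16i - 5j + 4k = qp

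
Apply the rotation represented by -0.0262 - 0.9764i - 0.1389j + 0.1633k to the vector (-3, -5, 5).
(-5.681, 3.53, -3.777)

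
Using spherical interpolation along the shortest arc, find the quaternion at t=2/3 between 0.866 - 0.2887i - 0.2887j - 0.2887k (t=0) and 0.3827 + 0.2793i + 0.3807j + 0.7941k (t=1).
0.0915 - 0.3716i - 0.4566j - 0.8032k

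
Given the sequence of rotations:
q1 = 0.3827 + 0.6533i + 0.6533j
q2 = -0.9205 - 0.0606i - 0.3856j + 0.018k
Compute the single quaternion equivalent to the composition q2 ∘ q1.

q2 · q1 = -0.0608 - 0.6363i - 0.7372j + 0.2192k
-0.0608 - 0.6363i - 0.7372j + 0.2192k


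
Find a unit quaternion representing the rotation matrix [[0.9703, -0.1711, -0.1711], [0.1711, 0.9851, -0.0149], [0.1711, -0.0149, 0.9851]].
0.9925 - 0.0862j + 0.0862k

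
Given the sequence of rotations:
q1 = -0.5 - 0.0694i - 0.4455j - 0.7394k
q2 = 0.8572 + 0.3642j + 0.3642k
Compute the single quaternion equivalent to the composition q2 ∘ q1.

q2 · q1 = 0.0029 - 0.1665i - 0.5893j - 0.7906k
0.0029 - 0.1665i - 0.5893j - 0.7906k


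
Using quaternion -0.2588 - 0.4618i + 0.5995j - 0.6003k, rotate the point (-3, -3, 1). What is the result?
(4.156, 0.212, -1.297)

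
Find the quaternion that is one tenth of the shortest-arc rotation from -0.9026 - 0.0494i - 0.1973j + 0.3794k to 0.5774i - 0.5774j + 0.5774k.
-0.8591 + 0.0292i - 0.2641j + 0.4374k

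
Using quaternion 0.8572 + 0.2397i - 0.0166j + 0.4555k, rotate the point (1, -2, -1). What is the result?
(1.972, 0.259, -1.429)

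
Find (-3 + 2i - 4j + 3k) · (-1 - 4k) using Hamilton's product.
15 + 14i + 12j + 9k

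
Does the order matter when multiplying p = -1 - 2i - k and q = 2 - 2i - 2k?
Yes: pq = -8 - 2i - 2j ≠ -8 - 2i + 2j = qp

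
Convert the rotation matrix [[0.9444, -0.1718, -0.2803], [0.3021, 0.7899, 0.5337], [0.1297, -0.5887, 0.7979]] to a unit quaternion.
0.9397 - 0.2986i - 0.1091j + 0.1261k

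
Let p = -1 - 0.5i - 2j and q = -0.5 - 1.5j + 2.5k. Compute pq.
-2.5 - 4.75i + 3.75j - 1.75k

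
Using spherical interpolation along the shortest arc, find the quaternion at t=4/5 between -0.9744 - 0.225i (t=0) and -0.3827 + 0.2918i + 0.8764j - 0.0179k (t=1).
-0.5949 + 0.2003i + 0.7783j - 0.0159k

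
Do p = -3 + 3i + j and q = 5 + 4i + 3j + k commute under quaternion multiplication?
No: pq = -30 + 4i - 7j + 2k ≠ -30 + 2i - j - 8k = qp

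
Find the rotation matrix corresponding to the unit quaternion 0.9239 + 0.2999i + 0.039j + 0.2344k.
[[0.8871, -0.4097, 0.2127], [0.4565, 0.7102, -0.5359], [0.0685, 0.5724, 0.8171]]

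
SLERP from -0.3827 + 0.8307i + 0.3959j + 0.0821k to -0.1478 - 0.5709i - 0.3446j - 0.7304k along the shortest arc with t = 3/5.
-0.0754 + 0.75i + 0.4051j + 0.5174k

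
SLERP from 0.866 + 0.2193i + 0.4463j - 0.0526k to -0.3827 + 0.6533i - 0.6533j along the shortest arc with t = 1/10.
0.8571 + 0.1257i + 0.4972j - 0.0492k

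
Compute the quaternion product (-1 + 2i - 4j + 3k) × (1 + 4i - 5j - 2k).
-23 + 21i + 17j + 11k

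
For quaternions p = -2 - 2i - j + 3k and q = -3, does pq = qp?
Yes: pq = qp = 6 + 6i + 3j - 9k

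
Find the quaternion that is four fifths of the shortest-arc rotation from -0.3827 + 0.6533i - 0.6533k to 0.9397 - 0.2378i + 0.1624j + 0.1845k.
-0.8764 + 0.3483i - 0.1364j - 0.3035k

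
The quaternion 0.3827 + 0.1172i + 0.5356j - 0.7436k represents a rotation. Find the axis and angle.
axis = (0.1269, 0.5797, -0.8049), θ = 3π/4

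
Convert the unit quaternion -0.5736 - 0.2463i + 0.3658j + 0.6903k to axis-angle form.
axis = (-0.3007, 0.4466, 0.8427), θ = 250°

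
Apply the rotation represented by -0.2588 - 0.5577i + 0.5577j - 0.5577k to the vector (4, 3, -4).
(-5.042, 1.577, 3.619)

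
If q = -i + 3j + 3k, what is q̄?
i - 3j - 3k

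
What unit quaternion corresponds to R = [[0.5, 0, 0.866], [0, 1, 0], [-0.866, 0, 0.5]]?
0.866 + 0.5j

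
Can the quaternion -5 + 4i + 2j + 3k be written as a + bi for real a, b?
No. The quaternion -5 + 4i + 2j + 3k has j-coefficient y = 2 and k-coefficient z = 3, not both zero, so it does not lie in the complex subalgebra spanned by 1 and i.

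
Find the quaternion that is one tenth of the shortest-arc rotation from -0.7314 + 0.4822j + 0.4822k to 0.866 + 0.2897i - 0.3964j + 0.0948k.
-0.7617 - 0.0313i + 0.4833j + 0.4303k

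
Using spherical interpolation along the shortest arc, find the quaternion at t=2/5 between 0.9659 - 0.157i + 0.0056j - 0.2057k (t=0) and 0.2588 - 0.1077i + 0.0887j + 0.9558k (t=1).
0.905 - 0.1843i + 0.0546j + 0.3795k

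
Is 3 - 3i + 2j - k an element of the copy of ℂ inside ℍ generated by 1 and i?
No. The quaternion 3 - 3i + 2j - k has j-coefficient y = 2 and k-coefficient z = -1, not both zero, so it does not lie in the complex subalgebra spanned by 1 and i.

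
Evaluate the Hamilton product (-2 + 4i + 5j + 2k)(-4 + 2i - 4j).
20 - 12i - 8j - 34k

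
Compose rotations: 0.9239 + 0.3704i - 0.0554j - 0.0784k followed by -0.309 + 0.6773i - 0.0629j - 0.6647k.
-0.592 + 0.4794i - 0.2341j - 0.6041k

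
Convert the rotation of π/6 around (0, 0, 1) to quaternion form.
0.9659 + 0.2588k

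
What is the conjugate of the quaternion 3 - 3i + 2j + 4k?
3 + 3i - 2j - 4k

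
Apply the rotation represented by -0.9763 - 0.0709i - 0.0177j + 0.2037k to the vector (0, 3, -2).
(1.189, 3.012, -1.585)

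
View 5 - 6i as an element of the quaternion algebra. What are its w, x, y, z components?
5 - 6i + 0j + 0k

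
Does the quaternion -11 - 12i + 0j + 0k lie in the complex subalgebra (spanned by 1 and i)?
Yes. The quaternion -11 - 12i has j- and k-coefficients y = z = 0, so it lies in the complex subalgebra spanned by 1 and i.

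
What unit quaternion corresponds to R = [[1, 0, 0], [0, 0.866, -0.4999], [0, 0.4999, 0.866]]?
0.9659 + 0.2588i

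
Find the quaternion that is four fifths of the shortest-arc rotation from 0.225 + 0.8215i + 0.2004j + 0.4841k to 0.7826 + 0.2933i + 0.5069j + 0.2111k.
0.7103 + 0.4347i + 0.4726j + 0.2884k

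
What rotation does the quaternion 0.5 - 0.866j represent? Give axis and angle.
axis = (0, -1, 0), θ = 2π/3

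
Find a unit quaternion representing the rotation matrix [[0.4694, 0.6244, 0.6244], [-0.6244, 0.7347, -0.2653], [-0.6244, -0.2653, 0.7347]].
0.8571 + 0.3642j - 0.3642k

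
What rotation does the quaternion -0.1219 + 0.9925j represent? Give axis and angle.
axis = (0, 1, 0), θ = 194°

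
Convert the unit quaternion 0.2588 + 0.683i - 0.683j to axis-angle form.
axis = (√2/2, -√2/2, 0), θ = 5π/6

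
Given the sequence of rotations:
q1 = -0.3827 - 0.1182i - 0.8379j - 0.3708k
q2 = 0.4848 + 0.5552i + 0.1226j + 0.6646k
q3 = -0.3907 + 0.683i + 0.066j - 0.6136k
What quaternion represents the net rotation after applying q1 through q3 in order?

q2 · q1 = 0.2293 + 0.2416i - 0.3258j - 0.8848k
q3 · q2 · q1 = -0.776 - 0.1961i + 0.5985j - 0.0335k
-0.776 - 0.1961i + 0.5985j - 0.0335k


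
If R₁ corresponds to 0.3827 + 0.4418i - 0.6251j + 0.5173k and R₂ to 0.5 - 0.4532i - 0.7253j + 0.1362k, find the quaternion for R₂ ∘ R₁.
-0.1323 - 0.2426i - 0.2955j + 0.9145k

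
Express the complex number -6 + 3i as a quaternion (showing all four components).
-6 + 3i + 0j + 0k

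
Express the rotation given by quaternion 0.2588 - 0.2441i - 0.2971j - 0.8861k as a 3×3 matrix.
[[-0.7469, 0.6037, 0.2788], [-0.3136, -0.6895, 0.6529], [0.5864, 0.4002, 0.7043]]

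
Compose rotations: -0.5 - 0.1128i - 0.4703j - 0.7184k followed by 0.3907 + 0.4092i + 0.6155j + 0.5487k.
0.5345 - 0.4328i - 0.2594j - 0.678k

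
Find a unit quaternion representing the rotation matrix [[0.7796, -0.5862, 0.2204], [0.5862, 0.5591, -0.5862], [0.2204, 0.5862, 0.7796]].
0.8829 + 0.332i + 0.332k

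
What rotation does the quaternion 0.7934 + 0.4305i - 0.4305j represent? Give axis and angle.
axis = (√2/2, -√2/2, 0), θ = 75°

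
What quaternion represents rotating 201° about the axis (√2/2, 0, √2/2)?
-0.1822 + 0.6953i + 0.6953k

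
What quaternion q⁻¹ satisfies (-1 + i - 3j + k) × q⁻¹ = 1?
-0.0833 - 0.0833i + 0.25j - 0.0833k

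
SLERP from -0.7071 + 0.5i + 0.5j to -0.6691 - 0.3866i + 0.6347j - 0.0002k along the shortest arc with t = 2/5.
-0.7706 + 0.155i + 0.6182j - 0.0001k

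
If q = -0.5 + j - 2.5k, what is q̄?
-0.5 - j + 2.5k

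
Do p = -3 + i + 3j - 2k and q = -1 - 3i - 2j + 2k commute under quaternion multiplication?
No: pq = 16 + 10i + 7j + 3k ≠ 16 + 6i - j - 11k = qp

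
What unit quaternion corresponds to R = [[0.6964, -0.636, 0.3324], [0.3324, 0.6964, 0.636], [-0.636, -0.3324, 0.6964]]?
0.8788 - 0.2755i + 0.2755j + 0.2755k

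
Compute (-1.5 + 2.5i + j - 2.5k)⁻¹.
-0.0952 - 0.1587i - 0.0635j + 0.1587k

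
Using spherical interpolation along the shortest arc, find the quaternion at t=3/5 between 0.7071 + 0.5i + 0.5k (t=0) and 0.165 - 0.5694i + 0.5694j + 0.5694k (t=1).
0.5183 - 0.1625i + 0.4391j + 0.7156k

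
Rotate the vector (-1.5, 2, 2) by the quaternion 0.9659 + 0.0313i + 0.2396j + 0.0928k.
(-0.693, 1.638, 2.662)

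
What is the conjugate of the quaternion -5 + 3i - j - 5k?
-5 - 3i + j + 5k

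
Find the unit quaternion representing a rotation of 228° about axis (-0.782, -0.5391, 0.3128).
-0.4067 - 0.7144i - 0.4925j + 0.2858k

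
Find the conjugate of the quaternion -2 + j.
-2 - j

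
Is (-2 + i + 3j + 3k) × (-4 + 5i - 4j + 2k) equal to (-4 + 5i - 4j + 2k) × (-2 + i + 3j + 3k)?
No: pq = 9 + 4i + 9j - 35k ≠ 9 - 32i - 17j + 3k = qp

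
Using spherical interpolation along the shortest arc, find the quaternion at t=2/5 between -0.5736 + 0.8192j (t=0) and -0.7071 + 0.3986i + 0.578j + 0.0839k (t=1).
-0.6463 + 0.1651i + 0.7442j + 0.0348k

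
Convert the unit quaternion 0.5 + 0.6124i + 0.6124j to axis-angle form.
axis = (√2/2, √2/2, 0), θ = 2π/3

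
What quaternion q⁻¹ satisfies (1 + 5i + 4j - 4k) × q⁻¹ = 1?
0.0172 - 0.0862i - 0.069j + 0.069k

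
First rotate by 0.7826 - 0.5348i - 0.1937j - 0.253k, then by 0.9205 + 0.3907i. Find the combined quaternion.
0.9293 - 0.1865i - 0.0795j - 0.3086k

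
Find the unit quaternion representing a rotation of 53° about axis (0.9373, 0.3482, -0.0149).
0.8949 + 0.4182i + 0.1554j - 0.0066k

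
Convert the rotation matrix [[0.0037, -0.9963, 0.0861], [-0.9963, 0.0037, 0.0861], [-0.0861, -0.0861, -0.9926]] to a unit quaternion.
0.061 - 0.7058i + 0.7058j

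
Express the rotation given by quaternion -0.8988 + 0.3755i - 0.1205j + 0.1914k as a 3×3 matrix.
[[0.8977, 0.2536, 0.3604], [-0.4346, 0.6447, 0.6289], [-0.0729, -0.7211, 0.689]]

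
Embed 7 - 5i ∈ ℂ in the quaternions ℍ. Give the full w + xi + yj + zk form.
7 - 5i + 0j + 0k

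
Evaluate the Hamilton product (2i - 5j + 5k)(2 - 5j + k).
-30 + 24i - 12j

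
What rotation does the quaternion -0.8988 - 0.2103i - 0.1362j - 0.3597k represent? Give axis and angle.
axis = (-0.4797, -0.3107, -0.8206), θ = 308°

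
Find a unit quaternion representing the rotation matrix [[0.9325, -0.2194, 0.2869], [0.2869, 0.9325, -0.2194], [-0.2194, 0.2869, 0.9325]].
0.9744 + 0.1299i + 0.1299j + 0.1299k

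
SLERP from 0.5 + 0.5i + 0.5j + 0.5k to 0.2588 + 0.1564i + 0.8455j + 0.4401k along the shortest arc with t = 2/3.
0.3521 + 0.2818i + 0.7547j + 0.4765k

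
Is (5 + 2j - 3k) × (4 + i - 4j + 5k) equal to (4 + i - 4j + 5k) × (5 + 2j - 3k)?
No: pq = 43 + 3i - 15j + 11k ≠ 43 + 7i - 9j + 15k = qp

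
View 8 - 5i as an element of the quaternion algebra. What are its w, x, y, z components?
8 - 5i + 0j + 0k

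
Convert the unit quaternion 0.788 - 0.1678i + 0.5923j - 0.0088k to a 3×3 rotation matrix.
[[0.2982, -0.1849, 0.9364], [-0.2126, 0.9435, 0.254], [-0.9305, -0.2749, 0.242]]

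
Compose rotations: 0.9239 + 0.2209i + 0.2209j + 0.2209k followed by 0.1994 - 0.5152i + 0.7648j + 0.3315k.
0.0559 - 0.3362i + 0.9377j + 0.0676k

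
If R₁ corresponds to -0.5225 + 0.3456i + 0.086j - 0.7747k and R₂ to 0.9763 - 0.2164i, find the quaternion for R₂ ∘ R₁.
-0.4353 + 0.4505i - 0.0837j - 0.775k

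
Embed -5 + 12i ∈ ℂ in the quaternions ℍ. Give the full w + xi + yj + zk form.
-5 + 12i + 0j + 0k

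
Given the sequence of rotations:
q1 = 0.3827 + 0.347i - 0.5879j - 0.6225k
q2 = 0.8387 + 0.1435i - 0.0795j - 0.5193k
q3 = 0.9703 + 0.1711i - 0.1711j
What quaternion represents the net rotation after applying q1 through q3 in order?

q2 · q1 = -0.0988 + 0.0901i - 0.6144j - 0.7776k
q3 · q2 · q1 = -0.2164 + 0.2036i - 0.4462j - 0.8442k
-0.2164 + 0.2036i - 0.4462j - 0.8442k


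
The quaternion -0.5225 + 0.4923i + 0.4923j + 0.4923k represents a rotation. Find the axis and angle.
axis = (√3/3, √3/3, √3/3), θ = 243°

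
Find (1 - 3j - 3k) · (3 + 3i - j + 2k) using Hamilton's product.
6 - 6i - 19j + 2k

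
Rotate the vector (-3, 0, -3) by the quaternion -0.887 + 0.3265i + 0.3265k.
(-3, 0, -3)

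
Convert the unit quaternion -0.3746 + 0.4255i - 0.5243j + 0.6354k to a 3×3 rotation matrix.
[[-0.3572, 0.0299, 0.9335], [-0.9222, -0.1696, -0.3475], [0.1479, -0.9851, 0.0881]]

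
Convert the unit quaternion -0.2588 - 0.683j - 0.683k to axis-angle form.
axis = (0, -√2/2, -√2/2), θ = 7π/6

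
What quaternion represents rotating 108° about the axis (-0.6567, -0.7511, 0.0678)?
0.5878 - 0.5313i - 0.6077j + 0.0549k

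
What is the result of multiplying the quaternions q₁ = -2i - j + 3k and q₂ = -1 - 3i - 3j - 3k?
14i - 14j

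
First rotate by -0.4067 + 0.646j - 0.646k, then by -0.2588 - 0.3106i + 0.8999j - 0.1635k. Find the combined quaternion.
-0.5817 - 0.3494i - 0.7338j + 0.033k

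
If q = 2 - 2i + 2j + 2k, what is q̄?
2 + 2i - 2j - 2k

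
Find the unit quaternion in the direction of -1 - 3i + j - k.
-0.2887 - 0.866i + 0.2887j - 0.2887k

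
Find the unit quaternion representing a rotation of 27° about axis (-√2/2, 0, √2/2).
0.9724 - 0.1651i + 0.1651k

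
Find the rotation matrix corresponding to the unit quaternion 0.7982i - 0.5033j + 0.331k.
[[0.2743, -0.8035, 0.5284], [-0.8035, -0.4934, -0.3332], [0.5284, -0.3332, -0.7809]]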